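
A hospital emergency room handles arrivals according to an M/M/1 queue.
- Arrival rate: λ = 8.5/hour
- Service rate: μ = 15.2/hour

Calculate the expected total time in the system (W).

First, compute utilization: ρ = λ/μ = 8.5/15.2 = 0.5592
For M/M/1: W = 1/(μ-λ)
W = 1/(15.2-8.5) = 1/6.70
W = 0.1493 hours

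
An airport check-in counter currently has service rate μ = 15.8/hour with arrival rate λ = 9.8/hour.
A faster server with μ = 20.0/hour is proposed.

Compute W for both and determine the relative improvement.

System 1: ρ₁ = 9.8/15.8 = 0.6203, W₁ = 1/(15.8-9.8) = 0.16667
System 2: ρ₂ = 9.8/20.0 = 0.4900, W₂ = 1/(20.0-9.8) = 0.098039
Improvement: (W₁-W₂)/W₁ = (0.16667-0.098039)/0.16667 = 41.18%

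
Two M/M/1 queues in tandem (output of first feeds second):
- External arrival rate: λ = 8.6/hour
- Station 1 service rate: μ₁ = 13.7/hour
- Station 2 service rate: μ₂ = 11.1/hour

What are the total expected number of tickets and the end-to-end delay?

By Jackson's theorem, each station behaves as independent M/M/1.
Station 1: ρ₁ = 8.6/13.7 = 0.6277, L₁ = ρ₁/(1-ρ₁) = λ/(μ₁-λ) = 8.6/5.10 = 1.6863
Station 2: ρ₂ = 8.6/11.1 = 0.7748, L₂ = ρ₂/(1-ρ₂) = λ/(μ₂-λ) = 8.6/2.50 = 3.4400
Total: L = L₁ + L₂ = 1.6863 + 3.4400 = 5.1263
W = L/λ = 5.1263/8.6 = 0.5961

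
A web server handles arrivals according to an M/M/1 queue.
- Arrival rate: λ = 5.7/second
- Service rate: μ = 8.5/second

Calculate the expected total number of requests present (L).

ρ = λ/μ = 5.7/8.5 = 0.6706
For M/M/1: L = λ/(μ-λ)
L = 5.7/(8.5-5.7) = 5.7/2.80
L = 2.0357 requests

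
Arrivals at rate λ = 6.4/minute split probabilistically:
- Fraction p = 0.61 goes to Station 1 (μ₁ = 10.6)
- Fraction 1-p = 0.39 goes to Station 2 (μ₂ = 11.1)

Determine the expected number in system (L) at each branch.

Effective rates: λ₁ = 6.4×0.61 = 3.904, λ₂ = 6.4×0.39 = 2.496
Station 1: ρ₁ = 3.904/10.6 = 0.3683, L₁ = ρ₁/(1-ρ₁) = 0.3683/(1-0.3683) = 0.5830
Station 2: ρ₂ = 2.496/11.1 = 0.22486, L₂ = ρ₂/(1-ρ₂) = 0.22486/(1-0.22486) = 0.2901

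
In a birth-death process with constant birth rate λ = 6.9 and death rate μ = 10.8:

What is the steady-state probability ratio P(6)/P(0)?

For constant rates: P(n)/P(0) = (λ/μ)^n
P(6)/P(0) = (6.9/10.8)^6 = 0.6389^6 = 0.06801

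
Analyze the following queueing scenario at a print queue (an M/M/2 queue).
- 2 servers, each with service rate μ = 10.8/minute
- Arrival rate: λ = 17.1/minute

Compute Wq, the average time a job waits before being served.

Traffic intensity: ρ = λ/(cμ) = 17.1/(2×10.8) = 0.7917
Since ρ = 0.7917 < 1, system is stable.
Offered load a = λ/μ = cρ = 17.1/10.8 = 1.5833
P₀ = [ Σₙ₌₀^1 aⁿ/n! + a^2/(2!(1-ρ)) ]⁻¹
Σ = a^0/0! + a^1/1! = 1.0000 + 1.5833 = 2.5833
a^2/(2!(1-ρ)) = 2.5069/(2 × 0.20833) = 6.0167
P₀ = 1/(2.5833 + 6.0167) = 0.1163
Lq = P₀·a^2·ρ / (2!(1-ρ)²) = 0.11628 × 2.5069 × 0.79167 / (2 × 0.043403) = 2.6585
Wq = Lq/λ = 2.6585/17.1 = 0.1555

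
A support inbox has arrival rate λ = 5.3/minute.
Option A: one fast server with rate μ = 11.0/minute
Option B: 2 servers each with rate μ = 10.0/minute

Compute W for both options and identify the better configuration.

Option A: single server μ = 11.0 (M/M/1)
  ρ_A = 5.3/11.0 = 0.4818
  W_A = 1/(μ-λ) = 1/(11.0-5.3) = 1/5.70 = 0.1754

Option B: 2 servers μ = 10.0 (M/M/2)
  ρ_B = λ/(cμ) = 5.3/(2×10.0) = 0.2650
  Offered load a = λ/μ = cρ = 5.3/10.0 = 0.5300
  P₀ = [ Σₙ₌₀^1 aⁿ/n! + a^2/(2!(1-ρ)) ]⁻¹
  Σ = a^0/0! + a^1/1! = 1.0000 + 0.5300 = 1.5300
  a^2/(2!(1-ρ)) = 0.2809/(2 × 0.7350) = 0.1911
  P₀ = 1/(1.5300 + 0.1911) = 0.5810
  Lq = P₀·a^2·ρ / (2!(1-ρ)²) = 0.5810 × 0.2809 × 0.2650 / (2 × 0.5402) = 0.04003
  Wq_B = Lq/λ = 0.04003/5.3 = 0.007553
  W_B = Wq_B + 1/μ = 0.007553 + 0.1000 = 0.1076

Since W_B = 0.1076 < W_A = 0.1754, Option B (multiple servers) has the shorter time in system.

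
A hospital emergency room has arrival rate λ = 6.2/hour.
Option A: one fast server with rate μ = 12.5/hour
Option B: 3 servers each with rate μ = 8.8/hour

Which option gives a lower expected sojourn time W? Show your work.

Option A: single server μ = 12.5 (M/M/1)
  ρ_A = 6.2/12.5 = 0.4960
  W_A = 1/(μ-λ) = 1/(12.5-6.2) = 1/6.30 = 0.1587

Option B: 3 servers μ = 8.8 (M/M/3)
  ρ_B = λ/(cμ) = 6.2/(3×8.8) = 0.2348
  Offered load a = λ/μ = cρ = 6.2/8.8 = 0.7045
  P₀ = [ Σₙ₌₀^2 aⁿ/n! + a^3/(3!(1-ρ)) ]⁻¹
  Σ = a^0/0! + a^1/1! + a^2/2! = 1.0000 + 0.7045 + 0.2482 = 1.9527
  a^3/(3!(1-ρ)) = 0.34973/(6 × 0.76515) = 0.07618
  P₀ = 1/(1.9527 + 0.07618) = 0.4929
  Lq = P₀·a^3·ρ / (3!(1-ρ)²) = 0.4929 × 0.3497 × 0.2348 / (6 × 0.5855) = 0.01152
  Wq_B = Lq/λ = 0.011524/6.2 = 0.001859
  W_B = Wq_B + 1/μ = 0.001859 + 0.1136 = 0.1155

Since W_B = 0.1155 < W_A = 0.1587, Option B (multiple servers) has the shorter time in system.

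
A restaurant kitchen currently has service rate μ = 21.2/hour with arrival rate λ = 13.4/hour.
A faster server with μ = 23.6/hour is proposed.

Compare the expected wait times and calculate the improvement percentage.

System 1: ρ₁ = 13.4/21.2 = 0.6321, W₁ = 1/(21.2-13.4) = 0.1282
System 2: ρ₂ = 13.4/23.6 = 0.5678, W₂ = 1/(23.6-13.4) = 0.09804
Improvement: (W₁-W₂)/W₁ = (0.1282-0.09804)/0.1282 = 23.53%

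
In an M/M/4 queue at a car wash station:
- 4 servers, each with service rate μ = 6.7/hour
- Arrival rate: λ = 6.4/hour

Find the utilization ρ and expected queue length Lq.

Traffic intensity: ρ = λ/(cμ) = 6.4/(4×6.7) = 0.2388
Since ρ = 0.2388 < 1, system is stable.
Offered load a = λ/μ = cρ = 6.4/6.7 = 0.9552
P₀ = [ Σₙ₌₀^3 aⁿ/n! + a^4/(4!(1-ρ)) ]⁻¹
Σ = a^0/0! + a^1/1! + a^2/2! + a^3/3! = 1.0000 + 0.9552 + 0.4562 + 0.1453 = 2.5567
a^4/(4!(1-ρ)) = 0.8326/(24 × 0.7612) = 0.04557
P₀ = 1/(2.5567 + 0.04557) = 0.3843
Lq = P₀·a^4·ρ / (4!(1-ρ)²) = 0.38428 × 0.83257 × 0.23881 / (24 × 0.57942) = 0.005494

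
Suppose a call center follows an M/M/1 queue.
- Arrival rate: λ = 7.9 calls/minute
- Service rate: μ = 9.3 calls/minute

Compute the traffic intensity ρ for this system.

Server utilization: ρ = λ/μ
ρ = 7.9/9.3 = 0.8495
The server is busy 84.95% of the time.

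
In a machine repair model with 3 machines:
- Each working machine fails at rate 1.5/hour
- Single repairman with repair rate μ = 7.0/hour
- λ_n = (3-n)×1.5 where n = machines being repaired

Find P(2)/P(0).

P(2)/P(0) = ∏_{i=0}^{2-1} λ_i/μ_{i+1}
= (3-0)×1.5/7.0 × (3-1)×1.5/7.0
= 0.2755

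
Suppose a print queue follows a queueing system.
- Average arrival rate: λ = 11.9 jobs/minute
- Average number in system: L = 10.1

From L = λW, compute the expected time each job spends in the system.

Little's Law: L = λW, so W = L/λ
W = 10.1/11.9 = 0.8487 minutes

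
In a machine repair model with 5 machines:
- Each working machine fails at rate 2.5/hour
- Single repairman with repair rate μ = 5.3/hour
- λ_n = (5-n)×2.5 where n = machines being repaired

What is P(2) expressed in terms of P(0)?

P(2)/P(0) = ∏_{i=0}^{2-1} λ_i/μ_{i+1}
= (5-0)×2.5/5.3 × (5-1)×2.5/5.3
= 4.4500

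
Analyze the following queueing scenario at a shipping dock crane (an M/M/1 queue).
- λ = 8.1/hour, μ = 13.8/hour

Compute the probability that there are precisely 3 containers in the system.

ρ = λ/μ = 8.1/13.8 = 0.586957
P(n) = (1-ρ)ρⁿ
P(3) = (1-0.586957) × 0.586957^3
P(3) = 0.41304 × 0.20222
P(3) = 0.08352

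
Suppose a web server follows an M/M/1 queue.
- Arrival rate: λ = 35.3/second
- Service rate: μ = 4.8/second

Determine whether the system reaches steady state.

Stability requires ρ = λ/(cμ) < 1
ρ = 35.3/(1 × 4.8) = 35.3/4.80 = 7.3542
Since 7.3542 ≥ 1, the system is UNSTABLE.
Queue grows without bound. Need μ > λ = 35.3.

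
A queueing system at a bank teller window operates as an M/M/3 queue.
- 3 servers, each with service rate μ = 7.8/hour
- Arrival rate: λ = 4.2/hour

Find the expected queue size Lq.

Traffic intensity: ρ = λ/(cμ) = 4.2/(3×7.8) = 0.1795
Since ρ = 0.1795 < 1, system is stable.
Offered load a = λ/μ = cρ = 4.2/7.8 = 0.5385
P₀ = [ Σₙ₌₀^2 aⁿ/n! + a^3/(3!(1-ρ)) ]⁻¹
Σ = a^0/0! + a^1/1! + a^2/2! = 1.0000 + 0.53846 + 0.14497 = 1.6834
a^3/(3!(1-ρ)) = 0.1561/(6 × 0.8205) = 0.03171
P₀ = 1/(1.68343 + 0.0317123) = 0.5830
Lq = P₀·a^3·ρ / (3!(1-ρ)²) = 0.58304 × 0.15612 × 0.17949 / (6 × 0.67324) = 0.004045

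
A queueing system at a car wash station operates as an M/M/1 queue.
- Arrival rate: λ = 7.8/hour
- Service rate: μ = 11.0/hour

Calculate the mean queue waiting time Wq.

First, compute utilization: ρ = λ/μ = 7.8/11.0 = 0.7091
For M/M/1: Wq = λ/(μ(μ-λ))
Wq = 7.8/(11.0 × (11.0-7.8))
Wq = 7.8/(11.0 × 3.20)
Wq = 0.2216 hours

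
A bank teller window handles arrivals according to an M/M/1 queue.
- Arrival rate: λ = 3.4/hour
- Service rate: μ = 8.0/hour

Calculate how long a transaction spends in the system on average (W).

First, compute utilization: ρ = λ/μ = 3.4/8.0 = 0.4250
For M/M/1: W = 1/(μ-λ)
W = 1/(8.0-3.4) = 1/4.60
W = 0.2174 hours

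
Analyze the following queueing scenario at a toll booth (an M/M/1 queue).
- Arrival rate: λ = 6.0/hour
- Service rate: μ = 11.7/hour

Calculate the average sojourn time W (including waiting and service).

First, compute utilization: ρ = λ/μ = 6.0/11.7 = 0.5128
For M/M/1: W = 1/(μ-λ)
W = 1/(11.7-6.0) = 1/5.70
W = 0.1754 hours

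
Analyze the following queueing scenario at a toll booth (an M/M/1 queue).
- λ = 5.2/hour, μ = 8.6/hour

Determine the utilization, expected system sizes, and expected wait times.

Step 1: ρ = λ/μ = 5.2/8.6 = 0.6047
Step 2: L = λ/(μ-λ) = 5.2/3.40 = 1.5294
Step 3: Lq = λ²/(μ(μ-λ)) = 27.04/(8.6×3.40) = 0.9248
Step 4: W = 1/(μ-λ) = 1/3.40 = 0.29412
Step 5: Wq = λ/(μ(μ-λ)) = 5.2/(8.6×3.40) = 0.1778
Step 6: P(0) = 1-ρ = 0.3953
Verify: L = λW = 5.2×0.29412 = 1.5294 ✔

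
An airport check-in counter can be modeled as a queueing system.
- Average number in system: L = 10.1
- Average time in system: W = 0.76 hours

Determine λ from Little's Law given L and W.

Little's Law: L = λW, so λ = L/W
λ = 10.1/0.76 = 13.2895 passengers/hour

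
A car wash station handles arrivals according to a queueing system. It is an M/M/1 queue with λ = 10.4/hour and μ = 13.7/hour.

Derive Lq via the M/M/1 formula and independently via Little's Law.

Method 1 (direct): Lq = λ²/(μ(μ-λ)) = 108.16/(13.7 × 3.30) = 2.3924

Method 2 (Little's Law):
W = 1/(μ-λ) = 1/3.30 = 0.30303
Wq = W - 1/μ = 0.30303 - 0.072993 = 0.23004
Lq = λWq = 10.4 × 0.23004 = 2.3924 ✔ (matches Method 1)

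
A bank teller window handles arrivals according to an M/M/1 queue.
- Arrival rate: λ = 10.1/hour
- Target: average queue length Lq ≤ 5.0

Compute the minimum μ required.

For M/M/1: Lq = λ²/(μ(μ-λ))
Need Lq ≤ 5.0, i.e. μ(μ-λ) ≥ λ²/5.0
μ² - 10.1μ - 102.01/5.0 ≥ 0  →  μ² - 10.1μ - 20.4020 ≥ 0
Quadratic formula (positive root): μ = [λ + √(λ² + 4×20.4020)]/2
Discriminant: 102.01 + 4×20.4020 = 183.6180, √183.6180 = 13.5506
μ ≥ (10.1 + 13.5506)/2 = 11.8253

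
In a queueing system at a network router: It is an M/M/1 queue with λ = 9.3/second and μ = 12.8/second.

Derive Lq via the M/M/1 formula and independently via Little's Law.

Method 1 (direct): Lq = λ²/(μ(μ-λ)) = 86.49/(12.8 × 3.50) = 1.9306

Method 2 (Little's Law):
W = 1/(μ-λ) = 1/3.50 = 0.28571
Wq = W - 1/μ = 0.28571 - 0.078125 = 0.20759
Lq = λWq = 9.3 × 0.20759 = 1.9306 ✔ (matches Method 1)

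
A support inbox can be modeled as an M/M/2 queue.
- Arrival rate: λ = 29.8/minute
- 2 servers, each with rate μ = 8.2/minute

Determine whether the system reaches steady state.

Stability requires ρ = λ/(cμ) < 1
ρ = 29.8/(2 × 8.2) = 29.8/16.40 = 1.8171
Since 1.8171 ≥ 1, the system is UNSTABLE.
Need c > λ/μ = 29.8/8.2 = 3.63.
Minimum servers needed: c = 4.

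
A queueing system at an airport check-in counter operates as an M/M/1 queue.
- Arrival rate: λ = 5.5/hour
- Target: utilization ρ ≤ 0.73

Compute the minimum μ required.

ρ = λ/μ, so μ = λ/ρ
μ ≥ 5.5/0.73 = 7.5342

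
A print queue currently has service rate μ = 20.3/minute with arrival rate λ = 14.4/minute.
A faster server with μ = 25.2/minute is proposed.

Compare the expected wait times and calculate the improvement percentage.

System 1: ρ₁ = 14.4/20.3 = 0.7094, W₁ = 1/(20.3-14.4) = 0.1695
System 2: ρ₂ = 14.4/25.2 = 0.5714, W₂ = 1/(25.2-14.4) = 0.09259
Improvement: (W₁-W₂)/W₁ = (0.1695-0.09259)/0.1695 = 45.37%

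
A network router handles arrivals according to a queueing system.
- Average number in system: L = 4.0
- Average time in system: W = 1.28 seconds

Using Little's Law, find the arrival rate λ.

Little's Law: L = λW, so λ = L/W
λ = 4.0/1.28 = 3.1250 packets/second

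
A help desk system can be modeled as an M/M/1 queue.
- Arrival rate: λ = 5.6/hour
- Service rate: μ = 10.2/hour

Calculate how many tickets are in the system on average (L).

ρ = λ/μ = 5.6/10.2 = 0.5490
For M/M/1: L = λ/(μ-λ)
L = 5.6/(10.2-5.6) = 5.6/4.60
L = 1.2174 tickets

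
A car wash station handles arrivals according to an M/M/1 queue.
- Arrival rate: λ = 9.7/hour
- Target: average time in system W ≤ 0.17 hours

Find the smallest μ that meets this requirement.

For M/M/1: W = 1/(μ-λ)
Need W ≤ 0.17, so 1/(μ-λ) ≤ 0.17
μ - λ ≥ 1/0.17 = 5.8824
μ ≥ 9.7 + 5.8824 = 15.5824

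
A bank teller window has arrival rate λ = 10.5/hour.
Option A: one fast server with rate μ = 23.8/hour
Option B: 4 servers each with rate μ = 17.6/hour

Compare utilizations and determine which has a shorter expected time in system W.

Option A: single server μ = 23.8 (M/M/1)
  ρ_A = 10.5/23.8 = 0.4412
  W_A = 1/(μ-λ) = 1/(23.8-10.5) = 1/13.30 = 0.07519

Option B: 4 servers μ = 17.6 (M/M/4)
  ρ_B = λ/(cμ) = 10.5/(4×17.6) = 0.1491
  Offered load a = λ/μ = cρ = 10.5/17.6 = 0.5966
  P₀ = [ Σₙ₌₀^3 aⁿ/n! + a^4/(4!(1-ρ)) ]⁻¹
  Σ = a^0/0! + a^1/1! + a^2/2! + a^3/3! = 1.0000 + 0.59659 + 0.17796 + 0.035390 = 1.8099
  a^4/(4!(1-ρ)) = 0.1267/(24 × 0.8509) = 0.006204
  P₀ = 1/(1.8099 + 0.006204) = 0.5506
  Lq = P₀·a^4·ρ / (4!(1-ρ)²) = 0.55062 × 0.12668 × 0.14915 / (24 × 0.72395) = 0.0005988
  Wq_B = Lq/λ = 0.00059876/10.5 = 0.00005702
  W_B = Wq_B + 1/μ = 0.00005702 + 0.05682 = 0.05688

Since W_B = 0.05688 < W_A = 0.07519, Option B (multiple servers) has the shorter time in system.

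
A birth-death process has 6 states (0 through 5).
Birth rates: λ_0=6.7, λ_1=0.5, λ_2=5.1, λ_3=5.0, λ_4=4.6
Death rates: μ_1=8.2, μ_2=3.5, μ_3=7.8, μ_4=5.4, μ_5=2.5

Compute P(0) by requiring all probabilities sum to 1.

Ratios P(n)/P(0) = (λ₀···λₙ₋₁)/(μ₁···μₙ):
P(1)/P(0) = (6.7)/(8.2) = 0.8171
P(2)/P(0) = (6.7×0.5)/(8.2×3.5) = 0.1167
P(3)/P(0) = (6.7×0.5×5.1)/(8.2×3.5×7.8) = 0.07632
P(4)/P(0) = (6.7×0.5×5.1×5.0)/(8.2×3.5×7.8×5.4) = 0.07067
P(5)/P(0) = (6.7×0.5×5.1×5.0×4.6)/(8.2×3.5×7.8×5.4×2.5) = 0.1300

Normalization: ∑ P(n) = 1
P(0) × (1.0000 + 0.8171 + 0.1167 + 0.07632 + 0.07067 + 0.1300) = 1
P(0) × 2.2108 = 1
P(0) = 1/2.2108 = 0.4523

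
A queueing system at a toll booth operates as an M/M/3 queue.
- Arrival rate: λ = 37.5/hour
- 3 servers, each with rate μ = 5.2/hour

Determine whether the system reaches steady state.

Stability requires ρ = λ/(cμ) < 1
ρ = 37.5/(3 × 5.2) = 37.5/15.60 = 2.4038
Since 2.4038 ≥ 1, the system is UNSTABLE.
Need c > λ/μ = 37.5/5.2 = 7.21.
Minimum servers needed: c = 8.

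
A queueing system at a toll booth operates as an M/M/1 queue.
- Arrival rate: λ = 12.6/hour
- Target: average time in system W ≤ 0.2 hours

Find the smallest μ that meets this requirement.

For M/M/1: W = 1/(μ-λ)
Need W ≤ 0.2, so 1/(μ-λ) ≤ 0.2
μ - λ ≥ 1/0.2 = 5.0000
μ ≥ 12.6 + 5.0000 = 17.6000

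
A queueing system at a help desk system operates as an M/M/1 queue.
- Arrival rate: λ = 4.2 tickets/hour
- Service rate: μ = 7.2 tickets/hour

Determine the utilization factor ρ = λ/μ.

Server utilization: ρ = λ/μ
ρ = 4.2/7.2 = 0.5833
The server is busy 58.33% of the time.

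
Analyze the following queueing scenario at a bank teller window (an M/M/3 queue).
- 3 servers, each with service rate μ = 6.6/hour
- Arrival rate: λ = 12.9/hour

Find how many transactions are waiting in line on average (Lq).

Traffic intensity: ρ = λ/(cμ) = 12.9/(3×6.6) = 0.6515
Since ρ = 0.6515 < 1, system is stable.
Offered load a = λ/μ = cρ = 12.9/6.6 = 1.9545
P₀ = [ Σₙ₌₀^2 aⁿ/n! + a^3/(3!(1-ρ)) ]⁻¹
Σ = a^0/0! + a^1/1! + a^2/2! = 1.00000 + 1.95455 + 1.91012 = 4.8647
a^3/(3!(1-ρ)) = 7.4668/(6 × 0.34848) = 3.5711
P₀ = 1/(4.8647 + 3.5711) = 0.1185
Lq = P₀·a^3·ρ / (3!(1-ρ)²) = 0.1185 × 7.4668 × 0.6515 / (6 × 0.1214) = 0.7914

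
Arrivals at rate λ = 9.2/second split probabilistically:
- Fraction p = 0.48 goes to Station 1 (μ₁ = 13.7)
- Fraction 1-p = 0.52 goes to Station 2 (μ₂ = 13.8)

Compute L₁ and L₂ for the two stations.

Effective rates: λ₁ = 9.2×0.48 = 4.416, λ₂ = 9.2×0.52 = 4.784
Station 1: ρ₁ = 4.416/13.7 = 0.32234, L₁ = ρ₁/(1-ρ₁) = 0.32234/(1-0.32234) = 0.4757
Station 2: ρ₂ = 4.784/13.8 = 0.34667, L₂ = ρ₂/(1-ρ₂) = 0.34667/(1-0.34667) = 0.5306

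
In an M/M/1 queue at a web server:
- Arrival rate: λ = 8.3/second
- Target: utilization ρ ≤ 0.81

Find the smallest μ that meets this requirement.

ρ = λ/μ, so μ = λ/ρ
μ ≥ 8.3/0.81 = 10.2469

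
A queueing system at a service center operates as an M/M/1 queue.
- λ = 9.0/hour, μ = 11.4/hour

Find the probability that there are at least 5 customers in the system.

ρ = λ/μ = 9.0/11.4 = 0.7895
P(N ≥ n) = ρⁿ
P(N ≥ 5) = 0.7895^5
P(N ≥ 5) = 0.3067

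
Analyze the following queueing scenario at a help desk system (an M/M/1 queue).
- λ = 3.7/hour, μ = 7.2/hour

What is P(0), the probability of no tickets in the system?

ρ = λ/μ = 3.7/7.2 = 0.5139
P(0) = 1 - ρ = 1 - 0.5139 = 0.4861
The server is idle 48.61% of the time.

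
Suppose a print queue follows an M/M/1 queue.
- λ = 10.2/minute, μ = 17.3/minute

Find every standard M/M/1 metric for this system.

Step 1: ρ = λ/μ = 10.2/17.3 = 0.5896
Step 2: L = λ/(μ-λ) = 10.2/7.10 = 1.4366
Step 3: Lq = λ²/(μ(μ-λ)) = 104.04/(17.3×7.10) = 0.8470
Step 4: W = 1/(μ-λ) = 1/7.10 = 0.140845
Step 5: Wq = λ/(μ(μ-λ)) = 10.2/(17.3×7.10) = 0.08304
Step 6: P(0) = 1-ρ = 0.4104
Verify: L = λW = 10.2×0.140845 = 1.4366 ✔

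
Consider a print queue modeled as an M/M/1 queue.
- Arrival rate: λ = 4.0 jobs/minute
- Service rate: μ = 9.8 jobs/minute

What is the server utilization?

Server utilization: ρ = λ/μ
ρ = 4.0/9.8 = 0.4082
The server is busy 40.82% of the time.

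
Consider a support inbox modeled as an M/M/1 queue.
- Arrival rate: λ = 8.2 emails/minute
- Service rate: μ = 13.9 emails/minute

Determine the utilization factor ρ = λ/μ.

Server utilization: ρ = λ/μ
ρ = 8.2/13.9 = 0.5899
The server is busy 58.99% of the time.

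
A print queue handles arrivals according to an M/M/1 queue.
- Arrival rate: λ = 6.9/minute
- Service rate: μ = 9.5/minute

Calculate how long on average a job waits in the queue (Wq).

First, compute utilization: ρ = λ/μ = 6.9/9.5 = 0.7263
For M/M/1: Wq = λ/(μ(μ-λ))
Wq = 6.9/(9.5 × (9.5-6.9))
Wq = 6.9/(9.5 × 2.60)
Wq = 0.2794 minutes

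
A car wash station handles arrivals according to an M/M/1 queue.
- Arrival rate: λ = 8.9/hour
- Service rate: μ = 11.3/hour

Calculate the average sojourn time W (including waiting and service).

First, compute utilization: ρ = λ/μ = 8.9/11.3 = 0.7876
For M/M/1: W = 1/(μ-λ)
W = 1/(11.3-8.9) = 1/2.40
W = 0.4167 hours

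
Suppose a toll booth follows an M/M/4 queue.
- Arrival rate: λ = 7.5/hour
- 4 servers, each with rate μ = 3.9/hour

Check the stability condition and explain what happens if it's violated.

Stability requires ρ = λ/(cμ) < 1
ρ = 7.5/(4 × 3.9) = 7.5/15.60 = 0.4808
Since 0.4808 < 1, the system is STABLE.
The servers are busy 48.08% of the time.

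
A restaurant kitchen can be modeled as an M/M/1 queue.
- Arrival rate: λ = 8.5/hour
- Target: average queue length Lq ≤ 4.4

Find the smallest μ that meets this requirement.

For M/M/1: Lq = λ²/(μ(μ-λ))
Need Lq ≤ 4.4, i.e. μ(μ-λ) ≥ λ²/4.4
μ² - 8.5μ - 72.25/4.4 ≥ 0  →  μ² - 8.5μ - 16.42045 ≥ 0
Quadratic formula (positive root): μ = [λ + √(λ² + 4×16.42045)]/2
Discriminant: 72.25 + 4×16.42045 = 137.9318, √137.9318 = 11.7444
μ ≥ (8.5 + 11.7444)/2 = 10.1222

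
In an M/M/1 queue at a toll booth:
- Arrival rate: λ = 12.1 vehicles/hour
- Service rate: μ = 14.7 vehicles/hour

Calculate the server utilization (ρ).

Server utilization: ρ = λ/μ
ρ = 12.1/14.7 = 0.8231
The server is busy 82.31% of the time.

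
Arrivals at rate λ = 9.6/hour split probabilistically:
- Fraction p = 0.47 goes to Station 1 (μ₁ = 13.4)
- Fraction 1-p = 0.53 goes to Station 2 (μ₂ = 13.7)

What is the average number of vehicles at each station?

Effective rates: λ₁ = 9.6×0.47 = 4.512, λ₂ = 9.6×0.53 = 5.088
Station 1: ρ₁ = 4.512/13.4 = 0.33672, L₁ = ρ₁/(1-ρ₁) = 0.33672/(1-0.33672) = 0.5077
Station 2: ρ₂ = 5.088/13.7 = 0.3714, L₂ = ρ₂/(1-ρ₂) = 0.3714/(1-0.3714) = 0.5908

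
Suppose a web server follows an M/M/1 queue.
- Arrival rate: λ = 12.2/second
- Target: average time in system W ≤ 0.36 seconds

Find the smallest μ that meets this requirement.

For M/M/1: W = 1/(μ-λ)
Need W ≤ 0.36, so 1/(μ-λ) ≤ 0.36
μ - λ ≥ 1/0.36 = 2.7778
μ ≥ 12.2 + 2.7778 = 14.9778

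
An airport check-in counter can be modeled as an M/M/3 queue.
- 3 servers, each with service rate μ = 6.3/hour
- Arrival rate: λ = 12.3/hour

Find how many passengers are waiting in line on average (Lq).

Traffic intensity: ρ = λ/(cμ) = 12.3/(3×6.3) = 0.6508
Since ρ = 0.6508 < 1, system is stable.
Offered load a = λ/μ = cρ = 12.3/6.3 = 1.9524
P₀ = [ Σₙ₌₀^2 aⁿ/n! + a^3/(3!(1-ρ)) ]⁻¹
Σ = a^0/0! + a^1/1! + a^2/2! = 1.0000 + 1.9524 + 1.9059 = 4.8583
a^3/(3!(1-ρ)) = 7.4421/(6 × 0.34921) = 3.5519
P₀ = 1/(4.8583 + 3.5519) = 0.1189
Lq = P₀·a^3·ρ / (3!(1-ρ)²) = 0.118904 × 7.44207 × 0.650794 / (6 × 0.121945) = 0.7871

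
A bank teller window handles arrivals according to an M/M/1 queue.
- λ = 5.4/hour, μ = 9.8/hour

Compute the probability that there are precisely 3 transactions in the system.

ρ = λ/μ = 5.4/9.8 = 0.55102
P(n) = (1-ρ)ρⁿ
P(3) = (1-0.55102) × 0.55102^3
P(3) = 0.4490 × 0.1673
P(3) = 0.07512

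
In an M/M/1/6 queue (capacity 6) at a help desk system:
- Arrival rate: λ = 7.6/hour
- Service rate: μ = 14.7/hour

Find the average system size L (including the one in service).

ρ = λ/μ = 7.6/14.7 = 0.51701
P₀ = (1-ρ)/(1-ρ^(K+1)) = (1-0.51701)/(1-0.51701^7) = 0.4830/0.9901 = 0.4878
P_K = P₀×ρ^K = 0.48781 × 0.51701^6 = 0.48781 × 0.019098 = 0.009316
L = ρ[1 - (K+1)ρ^K + Kρ^(K+1)] / [(1-ρ)(1-ρ^(K+1))]
L = 0.51701 × (1 - 7×0.01910 + 6×0.009874) / ((1 - 0.51701) × (1 - 0.009874)) = 1.0006 tickets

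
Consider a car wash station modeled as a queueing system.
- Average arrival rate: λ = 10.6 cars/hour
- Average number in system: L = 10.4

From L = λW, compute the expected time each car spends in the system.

Little's Law: L = λW, so W = L/λ
W = 10.4/10.6 = 0.9811 hours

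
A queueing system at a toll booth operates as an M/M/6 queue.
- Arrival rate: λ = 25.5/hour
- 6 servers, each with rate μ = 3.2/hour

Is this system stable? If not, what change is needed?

Stability requires ρ = λ/(cμ) < 1
ρ = 25.5/(6 × 3.2) = 25.5/19.20 = 1.3281
Since 1.3281 ≥ 1, the system is UNSTABLE.
Need c > λ/μ = 25.5/3.2 = 7.97.
Minimum servers needed: c = 8.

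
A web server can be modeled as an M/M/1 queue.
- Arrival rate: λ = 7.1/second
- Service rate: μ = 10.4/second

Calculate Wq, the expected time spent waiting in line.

First, compute utilization: ρ = λ/μ = 7.1/10.4 = 0.6827
For M/M/1: Wq = λ/(μ(μ-λ))
Wq = 7.1/(10.4 × (10.4-7.1))
Wq = 7.1/(10.4 × 3.30)
Wq = 0.2069 seconds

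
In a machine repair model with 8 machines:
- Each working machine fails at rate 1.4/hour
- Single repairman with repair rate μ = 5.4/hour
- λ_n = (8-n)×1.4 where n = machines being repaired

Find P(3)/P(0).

P(3)/P(0) = ∏_{i=0}^{3-1} λ_i/μ_{i+1}
= (8-0)×1.4/5.4 × (8-1)×1.4/5.4 × (8-2)×1.4/5.4
= 5.8552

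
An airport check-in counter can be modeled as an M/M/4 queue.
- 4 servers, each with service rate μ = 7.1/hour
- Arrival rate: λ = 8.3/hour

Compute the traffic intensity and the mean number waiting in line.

Traffic intensity: ρ = λ/(cμ) = 8.3/(4×7.1) = 0.2923
Since ρ = 0.2923 < 1, system is stable.
Offered load a = λ/μ = cρ = 8.3/7.1 = 1.1690
P₀ = [ Σₙ₌₀^3 aⁿ/n! + a^4/(4!(1-ρ)) ]⁻¹
Σ = a^0/0! + a^1/1! + a^2/2! + a^3/3! = 1.0000 + 1.1690 + 0.6833 + 0.2663 = 3.1186
a^4/(4!(1-ρ)) = 1.8676/(24 × 0.70775) = 0.1099
P₀ = 1/(3.1186 + 0.1099) = 0.3097
Lq = P₀·a^4·ρ / (4!(1-ρ)²) = 0.3097 × 1.8676 × 0.2923 / (24 × 0.5009) = 0.01406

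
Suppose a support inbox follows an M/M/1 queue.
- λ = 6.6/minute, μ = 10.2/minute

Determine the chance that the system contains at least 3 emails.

ρ = λ/μ = 6.6/10.2 = 0.64706
P(N ≥ n) = ρⁿ
P(N ≥ 3) = 0.64706^3
P(N ≥ 3) = 0.2709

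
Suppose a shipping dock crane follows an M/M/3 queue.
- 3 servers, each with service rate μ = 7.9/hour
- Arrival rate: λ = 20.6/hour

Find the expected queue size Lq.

Traffic intensity: ρ = λ/(cμ) = 20.6/(3×7.9) = 0.8692
Since ρ = 0.8692 < 1, system is stable.
Offered load a = λ/μ = cρ = 20.6/7.9 = 2.6076
P₀ = [ Σₙ₌₀^2 aⁿ/n! + a^3/(3!(1-ρ)) ]⁻¹
Σ = a^0/0! + a^1/1! + a^2/2! = 1.0000 + 2.6076 + 3.3998 = 7.0074
a^3/(3!(1-ρ)) = 17.73048/(6 × 0.1308017) = 22.5921
P₀ = 1/(7.0074 + 22.5921) = 0.03378
Lq = P₀·a^3·ρ / (3!(1-ρ)²) = 0.033784 × 17.7305 × 0.86920 / (6 × 0.017109) = 5.0720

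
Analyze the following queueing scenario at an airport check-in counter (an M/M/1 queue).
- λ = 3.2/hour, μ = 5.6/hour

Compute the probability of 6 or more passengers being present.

ρ = λ/μ = 3.2/5.6 = 0.57143
P(N ≥ n) = ρⁿ
P(N ≥ 6) = 0.57143^6
P(N ≥ 6) = 0.03482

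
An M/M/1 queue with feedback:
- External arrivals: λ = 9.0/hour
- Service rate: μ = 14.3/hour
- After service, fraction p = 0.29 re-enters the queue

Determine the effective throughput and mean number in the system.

Effective arrival rate: λ_eff = λ/(1-p) = 9.0/(1-0.29) = 9.0/0.71 = 12.676056
ρ = λ_eff/μ = 12.676056/14.3 = 0.8864375
L = ρ/(1-ρ) = 0.8864375/(1-0.8864375) = 7.8057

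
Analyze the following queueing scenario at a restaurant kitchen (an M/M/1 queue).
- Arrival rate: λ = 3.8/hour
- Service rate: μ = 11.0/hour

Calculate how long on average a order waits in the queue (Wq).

First, compute utilization: ρ = λ/μ = 3.8/11.0 = 0.3455
For M/M/1: Wq = λ/(μ(μ-λ))
Wq = 3.8/(11.0 × (11.0-3.8))
Wq = 3.8/(11.0 × 7.20)
Wq = 0.04798 hours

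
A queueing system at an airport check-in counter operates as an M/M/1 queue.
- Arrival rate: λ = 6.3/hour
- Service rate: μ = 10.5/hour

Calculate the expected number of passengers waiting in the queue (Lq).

ρ = λ/μ = 6.3/10.5 = 0.6000
For M/M/1: Lq = λ²/(μ(μ-λ))
Lq = 39.69/(10.5 × 4.20)
Lq = 0.9000 passengers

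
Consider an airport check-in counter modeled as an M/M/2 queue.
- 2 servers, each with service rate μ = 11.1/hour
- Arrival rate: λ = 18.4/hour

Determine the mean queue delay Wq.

Traffic intensity: ρ = λ/(cμ) = 18.4/(2×11.1) = 0.8288
Since ρ = 0.8288 < 1, system is stable.
Offered load a = λ/μ = cρ = 18.4/11.1 = 1.6577
P₀ = [ Σₙ₌₀^1 aⁿ/n! + a^2/(2!(1-ρ)) ]⁻¹
Σ = a^0/0! + a^1/1! = 1.0000 + 1.6577 = 2.6577
a^2/(2!(1-ρ)) = 2.74783/(2 × 0.171171) = 8.0266
P₀ = 1/(2.6577 + 8.0266) = 0.09360
Lq = P₀·a^2·ρ / (2!(1-ρ)²) = 0.09360 × 2.7478 × 0.8288 / (2 × 0.02930) = 3.6376
Wq = Lq/λ = 3.6376/18.4 = 0.1977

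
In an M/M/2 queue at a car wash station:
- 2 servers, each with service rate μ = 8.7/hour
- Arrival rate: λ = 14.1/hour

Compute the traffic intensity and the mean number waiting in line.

Traffic intensity: ρ = λ/(cμ) = 14.1/(2×8.7) = 0.8103
Since ρ = 0.8103 < 1, system is stable.
Offered load a = λ/μ = cρ = 14.1/8.7 = 1.6207
P₀ = [ Σₙ₌₀^1 aⁿ/n! + a^2/(2!(1-ρ)) ]⁻¹
Σ = a^0/0! + a^1/1! = 1.0000 + 1.6207 = 2.6207
a^2/(2!(1-ρ)) = 2.62663/(2 × 0.189655) = 6.9248
P₀ = 1/(2.6207 + 6.9248) = 0.1048
Lq = P₀·a^2·ρ / (2!(1-ρ)²) = 0.104762 × 2.62663 × 0.810345 / (2 × 0.0359691) = 3.0997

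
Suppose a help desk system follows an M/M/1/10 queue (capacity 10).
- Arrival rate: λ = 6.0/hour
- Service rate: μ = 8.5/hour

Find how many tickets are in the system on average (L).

ρ = λ/μ = 6.0/8.5 = 0.70588
P₀ = (1-ρ)/(1-ρ^(K+1)) = (1-0.70588)/(1-0.70588^11) = 0.2941/0.9783 = 0.3006
P_K = P₀×ρ^K = 0.30064 × 0.70588^10 = 0.30064 × 0.030712 = 0.009233
L = ρ[1 - (K+1)ρ^K + Kρ^(K+1)] / [(1-ρ)(1-ρ^(K+1))]
L = 0.70588 × (1 - 11×0.030712 + 10×0.021679) / ((1 - 0.70588) × (1 - 0.021679)) = 2.1562 tickets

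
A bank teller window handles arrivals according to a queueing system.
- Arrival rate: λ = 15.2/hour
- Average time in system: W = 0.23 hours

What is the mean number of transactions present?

Little's Law: L = λW
L = 15.2 × 0.23 = 3.4960 transactions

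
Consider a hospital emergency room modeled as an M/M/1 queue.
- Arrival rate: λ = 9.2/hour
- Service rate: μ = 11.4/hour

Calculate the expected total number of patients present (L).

ρ = λ/μ = 9.2/11.4 = 0.8070
For M/M/1: L = λ/(μ-λ)
L = 9.2/(11.4-9.2) = 9.2/2.20
L = 4.1818 patients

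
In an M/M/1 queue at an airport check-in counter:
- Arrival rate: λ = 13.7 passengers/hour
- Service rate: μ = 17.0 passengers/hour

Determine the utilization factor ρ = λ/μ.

Server utilization: ρ = λ/μ
ρ = 13.7/17.0 = 0.8059
The server is busy 80.59% of the time.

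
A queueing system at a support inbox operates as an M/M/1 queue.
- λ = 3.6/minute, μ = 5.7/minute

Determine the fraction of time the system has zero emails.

ρ = λ/μ = 3.6/5.7 = 0.6316
P(0) = 1 - ρ = 1 - 0.6316 = 0.3684
The server is idle 36.84% of the time.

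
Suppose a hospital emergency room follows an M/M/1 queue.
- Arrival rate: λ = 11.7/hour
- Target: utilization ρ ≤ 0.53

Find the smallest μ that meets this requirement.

ρ = λ/μ, so μ = λ/ρ
μ ≥ 11.7/0.53 = 22.0755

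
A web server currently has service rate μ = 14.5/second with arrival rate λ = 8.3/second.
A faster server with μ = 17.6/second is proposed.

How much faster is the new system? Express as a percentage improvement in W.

System 1: ρ₁ = 8.3/14.5 = 0.5724, W₁ = 1/(14.5-8.3) = 0.16129
System 2: ρ₂ = 8.3/17.6 = 0.4716, W₂ = 1/(17.6-8.3) = 0.10753
Improvement: (W₁-W₂)/W₁ = (0.16129-0.10753)/0.16129 = 33.33%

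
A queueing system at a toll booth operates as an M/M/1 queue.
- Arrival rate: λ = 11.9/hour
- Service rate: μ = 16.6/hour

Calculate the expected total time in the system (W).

First, compute utilization: ρ = λ/μ = 11.9/16.6 = 0.7169
For M/M/1: W = 1/(μ-λ)
W = 1/(16.6-11.9) = 1/4.70
W = 0.2128 hours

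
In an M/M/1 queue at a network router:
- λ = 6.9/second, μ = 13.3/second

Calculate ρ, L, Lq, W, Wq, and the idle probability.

Step 1: ρ = λ/μ = 6.9/13.3 = 0.5188
Step 2: L = λ/(μ-λ) = 6.9/6.40 = 1.0781
Step 3: Lq = λ²/(μ(μ-λ)) = 47.61/(13.3×6.40) = 0.5593
Step 4: W = 1/(μ-λ) = 1/6.40 = 0.15625
Step 5: Wq = λ/(μ(μ-λ)) = 6.9/(13.3×6.40) = 0.08106
Step 6: P(0) = 1-ρ = 0.4812
Verify: L = λW = 6.9×0.15625 = 1.0781 ✔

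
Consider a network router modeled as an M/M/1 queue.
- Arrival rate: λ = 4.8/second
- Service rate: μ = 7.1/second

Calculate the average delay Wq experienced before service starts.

First, compute utilization: ρ = λ/μ = 4.8/7.1 = 0.6761
For M/M/1: Wq = λ/(μ(μ-λ))
Wq = 4.8/(7.1 × (7.1-4.8))
Wq = 4.8/(7.1 × 2.30)
Wq = 0.2939 seconds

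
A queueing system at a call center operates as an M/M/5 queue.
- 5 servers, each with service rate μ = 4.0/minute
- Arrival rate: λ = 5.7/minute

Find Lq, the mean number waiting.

Traffic intensity: ρ = λ/(cμ) = 5.7/(5×4.0) = 0.2850
Since ρ = 0.2850 < 1, system is stable.
Offered load a = λ/μ = cρ = 5.7/4.0 = 1.4250
P₀ = [ Σₙ₌₀^4 aⁿ/n! + a^5/(5!(1-ρ)) ]⁻¹
Σ = a^0/0! + a^1/1! + a^2/2! + a^3/3! + a^4/4! = 1.0000 + 1.4250 + 1.0153 + 0.4823 + 0.1718 = 4.0944
a^5/(5!(1-ρ)) = 5.8759/(120 × 0.7150) = 0.06848
P₀ = 1/(4.0944 + 0.06848) = 0.2402
Lq = P₀·a^5·ρ / (5!(1-ρ)²) = 0.2402 × 5.8759 × 0.2850 / (120 × 0.5112) = 0.006557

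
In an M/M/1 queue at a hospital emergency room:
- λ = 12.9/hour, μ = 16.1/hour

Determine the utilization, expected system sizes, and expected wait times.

Step 1: ρ = λ/μ = 12.9/16.1 = 0.8012
Step 2: L = λ/(μ-λ) = 12.9/3.20 = 4.0312
Step 3: Lq = λ²/(μ(μ-λ)) = 166.41/(16.1×3.20) = 3.2300
Step 4: W = 1/(μ-λ) = 1/3.20 = 0.3125
Step 5: Wq = λ/(μ(μ-λ)) = 12.9/(16.1×3.20) = 0.2504
Step 6: P(0) = 1-ρ = 0.1988
Verify: L = λW = 12.9×0.3125 = 4.0312 ✔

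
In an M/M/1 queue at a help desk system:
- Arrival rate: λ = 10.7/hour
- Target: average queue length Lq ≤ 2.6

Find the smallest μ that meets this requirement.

For M/M/1: Lq = λ²/(μ(μ-λ))
Need Lq ≤ 2.6, i.e. μ(μ-λ) ≥ λ²/2.6
μ² - 10.7μ - 114.49/2.6 ≥ 0  →  μ² - 10.7μ - 44.03462 ≥ 0
Quadratic formula (positive root): μ = [λ + √(λ² + 4×44.03462)]/2
Discriminant: 114.49 + 4×44.03462 = 290.6285, √290.6285 = 17.0478
μ ≥ (10.7 + 17.0478)/2 = 13.8739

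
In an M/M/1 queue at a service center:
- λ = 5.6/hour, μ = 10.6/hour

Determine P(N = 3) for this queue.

ρ = λ/μ = 5.6/10.6 = 0.5283
P(n) = (1-ρ)ρⁿ
P(3) = (1-0.5283) × 0.5283^3
P(3) = 0.47170 × 0.14745
P(3) = 0.06955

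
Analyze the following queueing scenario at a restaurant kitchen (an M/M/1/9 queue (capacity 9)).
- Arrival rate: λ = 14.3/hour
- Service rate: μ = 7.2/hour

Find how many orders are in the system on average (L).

ρ = λ/μ = 14.3/7.2 = 1.9861
P₀ = (1-ρ)/(1-ρ^(K+1)) = (1-1.9861)/(1-1.9861^10) = -0.9861/-954.0170 = 0.001034
P_K = P₀×ρ^K = 0.0010336 × 1.9861^9 = 0.0010336 × 480.8504 = 0.4970
L = ρ[1 - (K+1)ρ^K + Kρ^(K+1)] / [(1-ρ)(1-ρ^(K+1))]
L = 1.9861 × (1 - 10×480.8504 + 9×955.0170) / ((1 - 1.9861) × (1 - 955.0170)) = 7.9964 orders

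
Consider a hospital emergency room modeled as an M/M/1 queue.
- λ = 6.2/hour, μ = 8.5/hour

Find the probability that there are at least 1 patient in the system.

ρ = λ/μ = 6.2/8.5 = 0.7294
P(N ≥ n) = ρⁿ
P(N ≥ 1) = 0.7294^1
P(N ≥ 1) = 0.7294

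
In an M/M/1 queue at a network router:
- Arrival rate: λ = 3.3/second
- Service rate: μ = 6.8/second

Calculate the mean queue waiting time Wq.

First, compute utilization: ρ = λ/μ = 3.3/6.8 = 0.4853
For M/M/1: Wq = λ/(μ(μ-λ))
Wq = 3.3/(6.8 × (6.8-3.3))
Wq = 3.3/(6.8 × 3.50)
Wq = 0.1387 seconds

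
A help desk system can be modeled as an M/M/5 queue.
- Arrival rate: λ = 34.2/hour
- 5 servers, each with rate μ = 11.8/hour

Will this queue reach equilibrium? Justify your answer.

Stability requires ρ = λ/(cμ) < 1
ρ = 34.2/(5 × 11.8) = 34.2/59.00 = 0.5797
Since 0.5797 < 1, the system is STABLE.
The servers are busy 57.97% of the time.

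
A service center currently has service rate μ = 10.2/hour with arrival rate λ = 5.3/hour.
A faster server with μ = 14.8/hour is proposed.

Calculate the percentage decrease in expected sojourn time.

System 1: ρ₁ = 5.3/10.2 = 0.5196, W₁ = 1/(10.2-5.3) = 0.20408
System 2: ρ₂ = 5.3/14.8 = 0.3581, W₂ = 1/(14.8-5.3) = 0.10526
Improvement: (W₁-W₂)/W₁ = (0.20408-0.10526)/0.20408 = 48.42%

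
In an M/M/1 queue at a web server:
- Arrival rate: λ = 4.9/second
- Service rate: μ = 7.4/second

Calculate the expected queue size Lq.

ρ = λ/μ = 4.9/7.4 = 0.6622
For M/M/1: Lq = λ²/(μ(μ-λ))
Lq = 24.01/(7.4 × 2.50)
Lq = 1.2978 requests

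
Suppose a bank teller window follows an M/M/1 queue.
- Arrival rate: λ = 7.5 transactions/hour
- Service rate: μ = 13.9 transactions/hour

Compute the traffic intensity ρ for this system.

Server utilization: ρ = λ/μ
ρ = 7.5/13.9 = 0.5396
The server is busy 53.96% of the time.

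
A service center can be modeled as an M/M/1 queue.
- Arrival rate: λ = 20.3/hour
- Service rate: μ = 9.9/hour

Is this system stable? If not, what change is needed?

Stability requires ρ = λ/(cμ) < 1
ρ = 20.3/(1 × 9.9) = 20.3/9.90 = 2.0505
Since 2.0505 ≥ 1, the system is UNSTABLE.
Queue grows without bound. Need μ > λ = 20.3.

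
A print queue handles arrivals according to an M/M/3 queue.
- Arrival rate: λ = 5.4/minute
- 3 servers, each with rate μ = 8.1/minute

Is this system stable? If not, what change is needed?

Stability requires ρ = λ/(cμ) < 1
ρ = 5.4/(3 × 8.1) = 5.4/24.30 = 0.2222
Since 0.2222 < 1, the system is STABLE.
The servers are busy 22.22% of the time.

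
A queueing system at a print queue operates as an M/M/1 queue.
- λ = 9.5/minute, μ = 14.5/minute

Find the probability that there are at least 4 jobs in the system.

ρ = λ/μ = 9.5/14.5 = 0.6552
P(N ≥ n) = ρⁿ
P(N ≥ 4) = 0.6552^4
P(N ≥ 4) = 0.1843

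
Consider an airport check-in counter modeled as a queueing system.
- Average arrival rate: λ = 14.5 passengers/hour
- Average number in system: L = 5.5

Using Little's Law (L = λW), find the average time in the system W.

Little's Law: L = λW, so W = L/λ
W = 5.5/14.5 = 0.3793 hours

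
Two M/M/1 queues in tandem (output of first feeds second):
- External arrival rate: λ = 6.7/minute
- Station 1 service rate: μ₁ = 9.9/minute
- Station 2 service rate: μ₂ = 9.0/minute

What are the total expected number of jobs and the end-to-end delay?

By Jackson's theorem, each station behaves as independent M/M/1.
Station 1: ρ₁ = 6.7/9.9 = 0.6768, L₁ = ρ₁/(1-ρ₁) = λ/(μ₁-λ) = 6.7/3.20 = 2.0938
Station 2: ρ₂ = 6.7/9.0 = 0.7444, L₂ = ρ₂/(1-ρ₂) = λ/(μ₂-λ) = 6.7/2.30 = 2.9130
Total: L = L₁ + L₂ = 2.0938 + 2.9130 = 5.0068
W = L/λ = 5.0068/6.7 = 0.7473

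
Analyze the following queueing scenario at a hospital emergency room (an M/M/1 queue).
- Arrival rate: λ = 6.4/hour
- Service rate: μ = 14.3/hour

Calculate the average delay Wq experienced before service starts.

First, compute utilization: ρ = λ/μ = 6.4/14.3 = 0.4476
For M/M/1: Wq = λ/(μ(μ-λ))
Wq = 6.4/(14.3 × (14.3-6.4))
Wq = 6.4/(14.3 × 7.90)
Wq = 0.05665 hours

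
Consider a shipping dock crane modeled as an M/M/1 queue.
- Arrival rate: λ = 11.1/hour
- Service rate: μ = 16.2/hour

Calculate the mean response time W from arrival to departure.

First, compute utilization: ρ = λ/μ = 11.1/16.2 = 0.6852
For M/M/1: W = 1/(μ-λ)
W = 1/(16.2-11.1) = 1/5.10
W = 0.1961 hours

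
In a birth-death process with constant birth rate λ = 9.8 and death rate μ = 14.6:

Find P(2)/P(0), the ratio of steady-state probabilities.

For constant rates: P(n)/P(0) = (λ/μ)^n
P(2)/P(0) = (9.8/14.6)^2 = 0.671233^2 = 0.4506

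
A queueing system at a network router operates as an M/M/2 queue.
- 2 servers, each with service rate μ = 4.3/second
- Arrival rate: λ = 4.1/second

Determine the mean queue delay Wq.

Traffic intensity: ρ = λ/(cμ) = 4.1/(2×4.3) = 0.4767
Since ρ = 0.4767 < 1, system is stable.
Offered load a = λ/μ = cρ = 4.1/4.3 = 0.9535
P₀ = [ Σₙ₌₀^1 aⁿ/n! + a^2/(2!(1-ρ)) ]⁻¹
Σ = a^0/0! + a^1/1! = 1.0000 + 0.9535 = 1.9535
a^2/(2!(1-ρ)) = 0.90914/(2 × 0.52326) = 0.8687
P₀ = 1/(1.9535 + 0.8687) = 0.3543
Lq = P₀·a^2·ρ / (2!(1-ρ)²) = 0.35433 × 0.90914 × 0.47674 / (2 × 0.27380) = 0.2805
Wq = Lq/λ = 0.28046/4.1 = 0.06840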